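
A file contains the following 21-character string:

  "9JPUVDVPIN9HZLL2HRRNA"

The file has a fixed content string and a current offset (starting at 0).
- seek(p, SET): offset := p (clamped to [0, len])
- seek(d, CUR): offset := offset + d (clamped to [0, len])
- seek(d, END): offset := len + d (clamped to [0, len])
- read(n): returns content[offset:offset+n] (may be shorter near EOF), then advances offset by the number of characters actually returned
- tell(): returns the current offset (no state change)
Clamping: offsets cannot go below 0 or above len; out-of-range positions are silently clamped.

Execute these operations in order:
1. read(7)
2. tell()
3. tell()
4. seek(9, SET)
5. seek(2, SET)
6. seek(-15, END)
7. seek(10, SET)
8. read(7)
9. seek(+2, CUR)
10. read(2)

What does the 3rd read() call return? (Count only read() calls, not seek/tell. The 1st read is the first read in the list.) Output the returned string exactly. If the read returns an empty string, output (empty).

Answer: NA

Derivation:
After 1 (read(7)): returned '9JPUVDV', offset=7
After 2 (tell()): offset=7
After 3 (tell()): offset=7
After 4 (seek(9, SET)): offset=9
After 5 (seek(2, SET)): offset=2
After 6 (seek(-15, END)): offset=6
After 7 (seek(10, SET)): offset=10
After 8 (read(7)): returned '9HZLL2H', offset=17
After 9 (seek(+2, CUR)): offset=19
After 10 (read(2)): returned 'NA', offset=21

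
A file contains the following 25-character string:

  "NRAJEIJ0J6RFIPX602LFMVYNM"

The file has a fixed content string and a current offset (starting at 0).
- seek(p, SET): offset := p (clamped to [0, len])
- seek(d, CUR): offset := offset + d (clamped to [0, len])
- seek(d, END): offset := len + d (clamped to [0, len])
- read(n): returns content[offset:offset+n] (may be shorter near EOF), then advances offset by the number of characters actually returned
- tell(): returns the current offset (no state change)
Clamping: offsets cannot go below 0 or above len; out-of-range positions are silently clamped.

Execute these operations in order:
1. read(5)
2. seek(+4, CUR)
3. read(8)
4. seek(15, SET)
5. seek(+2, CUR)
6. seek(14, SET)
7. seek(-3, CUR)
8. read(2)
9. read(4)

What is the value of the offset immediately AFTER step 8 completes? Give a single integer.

Answer: 13

Derivation:
After 1 (read(5)): returned 'NRAJE', offset=5
After 2 (seek(+4, CUR)): offset=9
After 3 (read(8)): returned '6RFIPX60', offset=17
After 4 (seek(15, SET)): offset=15
After 5 (seek(+2, CUR)): offset=17
After 6 (seek(14, SET)): offset=14
After 7 (seek(-3, CUR)): offset=11
After 8 (read(2)): returned 'FI', offset=13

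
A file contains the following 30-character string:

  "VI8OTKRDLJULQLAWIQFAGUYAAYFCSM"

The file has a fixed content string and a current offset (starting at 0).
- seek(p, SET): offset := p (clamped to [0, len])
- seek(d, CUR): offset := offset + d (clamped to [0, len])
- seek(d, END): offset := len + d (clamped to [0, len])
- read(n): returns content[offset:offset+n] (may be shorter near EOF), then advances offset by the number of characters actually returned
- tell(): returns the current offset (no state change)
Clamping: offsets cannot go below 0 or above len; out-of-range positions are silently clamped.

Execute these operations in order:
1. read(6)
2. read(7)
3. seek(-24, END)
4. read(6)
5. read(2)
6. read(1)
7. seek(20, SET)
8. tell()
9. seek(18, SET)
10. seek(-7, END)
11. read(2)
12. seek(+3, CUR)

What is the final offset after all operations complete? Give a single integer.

Answer: 28

Derivation:
After 1 (read(6)): returned 'VI8OTK', offset=6
After 2 (read(7)): returned 'RDLJULQ', offset=13
After 3 (seek(-24, END)): offset=6
After 4 (read(6)): returned 'RDLJUL', offset=12
After 5 (read(2)): returned 'QL', offset=14
After 6 (read(1)): returned 'A', offset=15
After 7 (seek(20, SET)): offset=20
After 8 (tell()): offset=20
After 9 (seek(18, SET)): offset=18
After 10 (seek(-7, END)): offset=23
After 11 (read(2)): returned 'AA', offset=25
After 12 (seek(+3, CUR)): offset=28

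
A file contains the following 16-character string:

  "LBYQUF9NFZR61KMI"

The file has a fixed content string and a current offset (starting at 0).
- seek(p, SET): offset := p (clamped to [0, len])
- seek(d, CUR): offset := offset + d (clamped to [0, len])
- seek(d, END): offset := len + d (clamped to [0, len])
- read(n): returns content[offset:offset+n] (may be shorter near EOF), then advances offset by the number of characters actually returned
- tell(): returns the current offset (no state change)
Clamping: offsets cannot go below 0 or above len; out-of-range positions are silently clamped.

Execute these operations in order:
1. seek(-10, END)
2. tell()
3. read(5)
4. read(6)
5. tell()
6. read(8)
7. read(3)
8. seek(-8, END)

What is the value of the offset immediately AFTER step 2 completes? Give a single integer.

After 1 (seek(-10, END)): offset=6
After 2 (tell()): offset=6

Answer: 6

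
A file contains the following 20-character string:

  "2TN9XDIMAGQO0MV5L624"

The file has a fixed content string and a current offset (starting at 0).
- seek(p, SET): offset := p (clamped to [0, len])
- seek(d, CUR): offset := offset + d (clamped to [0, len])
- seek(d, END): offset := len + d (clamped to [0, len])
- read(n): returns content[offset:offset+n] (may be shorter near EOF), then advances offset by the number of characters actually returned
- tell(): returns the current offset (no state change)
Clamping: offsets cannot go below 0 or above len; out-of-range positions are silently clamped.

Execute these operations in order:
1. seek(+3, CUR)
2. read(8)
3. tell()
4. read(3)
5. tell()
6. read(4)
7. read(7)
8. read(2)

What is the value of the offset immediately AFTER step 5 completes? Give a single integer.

Answer: 14

Derivation:
After 1 (seek(+3, CUR)): offset=3
After 2 (read(8)): returned '9XDIMAGQ', offset=11
After 3 (tell()): offset=11
After 4 (read(3)): returned 'O0M', offset=14
After 5 (tell()): offset=14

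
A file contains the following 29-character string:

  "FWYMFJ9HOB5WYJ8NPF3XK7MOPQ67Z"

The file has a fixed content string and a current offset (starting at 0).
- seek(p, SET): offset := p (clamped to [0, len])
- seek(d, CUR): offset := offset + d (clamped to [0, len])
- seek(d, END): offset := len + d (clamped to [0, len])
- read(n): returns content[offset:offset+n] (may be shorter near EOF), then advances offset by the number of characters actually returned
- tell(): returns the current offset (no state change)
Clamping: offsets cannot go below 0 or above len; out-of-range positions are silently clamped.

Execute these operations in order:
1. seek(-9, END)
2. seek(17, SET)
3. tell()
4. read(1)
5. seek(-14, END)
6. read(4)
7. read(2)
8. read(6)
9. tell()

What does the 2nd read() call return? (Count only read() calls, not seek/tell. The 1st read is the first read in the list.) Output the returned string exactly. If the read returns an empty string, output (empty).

Answer: NPF3

Derivation:
After 1 (seek(-9, END)): offset=20
After 2 (seek(17, SET)): offset=17
After 3 (tell()): offset=17
After 4 (read(1)): returned 'F', offset=18
After 5 (seek(-14, END)): offset=15
After 6 (read(4)): returned 'NPF3', offset=19
After 7 (read(2)): returned 'XK', offset=21
After 8 (read(6)): returned '7MOPQ6', offset=27
After 9 (tell()): offset=27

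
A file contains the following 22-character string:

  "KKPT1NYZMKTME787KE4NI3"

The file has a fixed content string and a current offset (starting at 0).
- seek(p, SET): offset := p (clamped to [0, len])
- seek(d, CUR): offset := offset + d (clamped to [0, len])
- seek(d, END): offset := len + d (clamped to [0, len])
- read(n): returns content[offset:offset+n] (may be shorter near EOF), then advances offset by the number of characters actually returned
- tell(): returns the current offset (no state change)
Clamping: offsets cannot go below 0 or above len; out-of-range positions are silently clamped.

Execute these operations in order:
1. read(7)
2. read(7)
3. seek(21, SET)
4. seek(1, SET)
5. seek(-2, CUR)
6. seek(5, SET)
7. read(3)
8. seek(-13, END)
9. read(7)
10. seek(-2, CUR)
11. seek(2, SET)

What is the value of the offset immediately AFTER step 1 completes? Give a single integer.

Answer: 7

Derivation:
After 1 (read(7)): returned 'KKPT1NY', offset=7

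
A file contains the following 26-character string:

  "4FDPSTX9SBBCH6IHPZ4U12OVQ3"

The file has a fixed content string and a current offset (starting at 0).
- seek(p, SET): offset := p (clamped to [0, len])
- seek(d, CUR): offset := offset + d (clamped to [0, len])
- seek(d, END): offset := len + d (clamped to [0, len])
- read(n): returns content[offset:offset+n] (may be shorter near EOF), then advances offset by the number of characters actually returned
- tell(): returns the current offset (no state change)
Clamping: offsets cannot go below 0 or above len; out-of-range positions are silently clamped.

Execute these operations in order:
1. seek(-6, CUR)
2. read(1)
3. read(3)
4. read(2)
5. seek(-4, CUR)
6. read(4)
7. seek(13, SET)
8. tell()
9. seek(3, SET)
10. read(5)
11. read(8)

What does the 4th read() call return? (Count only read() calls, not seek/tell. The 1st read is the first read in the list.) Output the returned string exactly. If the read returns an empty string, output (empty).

Answer: DPST

Derivation:
After 1 (seek(-6, CUR)): offset=0
After 2 (read(1)): returned '4', offset=1
After 3 (read(3)): returned 'FDP', offset=4
After 4 (read(2)): returned 'ST', offset=6
After 5 (seek(-4, CUR)): offset=2
After 6 (read(4)): returned 'DPST', offset=6
After 7 (seek(13, SET)): offset=13
After 8 (tell()): offset=13
After 9 (seek(3, SET)): offset=3
After 10 (read(5)): returned 'PSTX9', offset=8
After 11 (read(8)): returned 'SBBCH6IH', offset=16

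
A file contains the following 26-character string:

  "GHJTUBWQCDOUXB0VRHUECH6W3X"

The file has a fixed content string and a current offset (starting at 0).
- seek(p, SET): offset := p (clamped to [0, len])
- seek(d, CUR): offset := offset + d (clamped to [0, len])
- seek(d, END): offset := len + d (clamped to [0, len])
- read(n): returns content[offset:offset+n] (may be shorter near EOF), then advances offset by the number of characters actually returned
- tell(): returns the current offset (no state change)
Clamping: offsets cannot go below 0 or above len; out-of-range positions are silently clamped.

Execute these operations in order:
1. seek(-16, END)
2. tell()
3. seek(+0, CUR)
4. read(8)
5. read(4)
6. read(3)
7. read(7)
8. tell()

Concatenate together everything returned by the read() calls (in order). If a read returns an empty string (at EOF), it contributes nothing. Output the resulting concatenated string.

Answer: OUXB0VRHUECH6W3X

Derivation:
After 1 (seek(-16, END)): offset=10
After 2 (tell()): offset=10
After 3 (seek(+0, CUR)): offset=10
After 4 (read(8)): returned 'OUXB0VRH', offset=18
After 5 (read(4)): returned 'UECH', offset=22
After 6 (read(3)): returned '6W3', offset=25
After 7 (read(7)): returned 'X', offset=26
After 8 (tell()): offset=26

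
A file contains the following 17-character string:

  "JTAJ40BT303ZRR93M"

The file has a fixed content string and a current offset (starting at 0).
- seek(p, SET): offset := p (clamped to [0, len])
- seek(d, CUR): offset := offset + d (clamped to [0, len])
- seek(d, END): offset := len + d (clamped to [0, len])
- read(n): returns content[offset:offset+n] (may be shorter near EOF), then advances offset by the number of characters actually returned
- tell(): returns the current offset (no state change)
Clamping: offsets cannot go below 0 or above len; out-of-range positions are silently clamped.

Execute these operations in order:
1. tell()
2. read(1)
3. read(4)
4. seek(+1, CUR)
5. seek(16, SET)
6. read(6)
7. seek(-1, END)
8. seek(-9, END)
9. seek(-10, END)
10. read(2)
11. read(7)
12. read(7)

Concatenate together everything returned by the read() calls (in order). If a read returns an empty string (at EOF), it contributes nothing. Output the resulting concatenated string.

Answer: JTAJ4MT303ZRR93M

Derivation:
After 1 (tell()): offset=0
After 2 (read(1)): returned 'J', offset=1
After 3 (read(4)): returned 'TAJ4', offset=5
After 4 (seek(+1, CUR)): offset=6
After 5 (seek(16, SET)): offset=16
After 6 (read(6)): returned 'M', offset=17
After 7 (seek(-1, END)): offset=16
After 8 (seek(-9, END)): offset=8
After 9 (seek(-10, END)): offset=7
After 10 (read(2)): returned 'T3', offset=9
After 11 (read(7)): returned '03ZRR93', offset=16
After 12 (read(7)): returned 'M', offset=17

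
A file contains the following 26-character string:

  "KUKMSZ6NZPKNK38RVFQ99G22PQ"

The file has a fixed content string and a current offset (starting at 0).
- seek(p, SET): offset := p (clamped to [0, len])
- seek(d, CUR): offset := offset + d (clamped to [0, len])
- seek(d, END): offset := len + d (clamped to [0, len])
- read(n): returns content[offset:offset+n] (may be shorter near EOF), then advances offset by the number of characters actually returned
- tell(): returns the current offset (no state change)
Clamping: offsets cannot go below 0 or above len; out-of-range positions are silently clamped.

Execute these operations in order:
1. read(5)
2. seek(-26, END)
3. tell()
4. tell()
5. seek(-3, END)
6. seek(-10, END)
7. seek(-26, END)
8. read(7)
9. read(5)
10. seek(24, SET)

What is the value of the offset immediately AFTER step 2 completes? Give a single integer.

After 1 (read(5)): returned 'KUKMS', offset=5
After 2 (seek(-26, END)): offset=0

Answer: 0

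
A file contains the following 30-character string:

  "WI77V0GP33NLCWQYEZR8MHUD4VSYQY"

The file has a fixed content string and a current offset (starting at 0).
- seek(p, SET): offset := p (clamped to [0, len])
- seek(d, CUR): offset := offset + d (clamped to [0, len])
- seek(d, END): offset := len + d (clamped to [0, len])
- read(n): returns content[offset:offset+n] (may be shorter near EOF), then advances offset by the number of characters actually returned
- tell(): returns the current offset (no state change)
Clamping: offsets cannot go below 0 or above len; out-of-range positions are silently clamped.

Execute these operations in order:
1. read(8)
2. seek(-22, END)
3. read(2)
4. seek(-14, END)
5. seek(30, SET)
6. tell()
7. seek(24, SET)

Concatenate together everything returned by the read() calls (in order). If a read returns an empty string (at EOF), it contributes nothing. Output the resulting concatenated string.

After 1 (read(8)): returned 'WI77V0GP', offset=8
After 2 (seek(-22, END)): offset=8
After 3 (read(2)): returned '33', offset=10
After 4 (seek(-14, END)): offset=16
After 5 (seek(30, SET)): offset=30
After 6 (tell()): offset=30
After 7 (seek(24, SET)): offset=24

Answer: WI77V0GP33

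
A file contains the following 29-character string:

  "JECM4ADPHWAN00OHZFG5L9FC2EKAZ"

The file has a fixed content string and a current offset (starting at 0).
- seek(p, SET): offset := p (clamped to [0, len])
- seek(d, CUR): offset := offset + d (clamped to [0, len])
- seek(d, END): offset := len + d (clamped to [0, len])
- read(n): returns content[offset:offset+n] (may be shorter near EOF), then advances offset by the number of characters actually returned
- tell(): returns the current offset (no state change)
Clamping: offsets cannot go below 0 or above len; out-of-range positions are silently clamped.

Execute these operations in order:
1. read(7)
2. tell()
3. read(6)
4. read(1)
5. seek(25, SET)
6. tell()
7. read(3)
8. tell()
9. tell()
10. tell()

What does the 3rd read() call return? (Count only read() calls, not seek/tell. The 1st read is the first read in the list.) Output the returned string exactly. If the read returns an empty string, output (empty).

After 1 (read(7)): returned 'JECM4AD', offset=7
After 2 (tell()): offset=7
After 3 (read(6)): returned 'PHWAN0', offset=13
After 4 (read(1)): returned '0', offset=14
After 5 (seek(25, SET)): offset=25
After 6 (tell()): offset=25
After 7 (read(3)): returned 'EKA', offset=28
After 8 (tell()): offset=28
After 9 (tell()): offset=28
After 10 (tell()): offset=28

Answer: 0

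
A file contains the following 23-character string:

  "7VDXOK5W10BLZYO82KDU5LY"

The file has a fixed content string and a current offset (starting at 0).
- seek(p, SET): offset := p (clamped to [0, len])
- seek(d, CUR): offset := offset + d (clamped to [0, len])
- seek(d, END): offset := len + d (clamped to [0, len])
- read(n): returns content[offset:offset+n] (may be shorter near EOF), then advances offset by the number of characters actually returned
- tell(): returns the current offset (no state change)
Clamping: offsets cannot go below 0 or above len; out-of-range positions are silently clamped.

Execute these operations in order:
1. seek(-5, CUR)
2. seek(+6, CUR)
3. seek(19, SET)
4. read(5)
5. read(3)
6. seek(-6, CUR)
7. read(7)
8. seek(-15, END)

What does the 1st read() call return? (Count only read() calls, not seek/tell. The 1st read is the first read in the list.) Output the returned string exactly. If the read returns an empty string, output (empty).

Answer: U5LY

Derivation:
After 1 (seek(-5, CUR)): offset=0
After 2 (seek(+6, CUR)): offset=6
After 3 (seek(19, SET)): offset=19
After 4 (read(5)): returned 'U5LY', offset=23
After 5 (read(3)): returned '', offset=23
After 6 (seek(-6, CUR)): offset=17
After 7 (read(7)): returned 'KDU5LY', offset=23
After 8 (seek(-15, END)): offset=8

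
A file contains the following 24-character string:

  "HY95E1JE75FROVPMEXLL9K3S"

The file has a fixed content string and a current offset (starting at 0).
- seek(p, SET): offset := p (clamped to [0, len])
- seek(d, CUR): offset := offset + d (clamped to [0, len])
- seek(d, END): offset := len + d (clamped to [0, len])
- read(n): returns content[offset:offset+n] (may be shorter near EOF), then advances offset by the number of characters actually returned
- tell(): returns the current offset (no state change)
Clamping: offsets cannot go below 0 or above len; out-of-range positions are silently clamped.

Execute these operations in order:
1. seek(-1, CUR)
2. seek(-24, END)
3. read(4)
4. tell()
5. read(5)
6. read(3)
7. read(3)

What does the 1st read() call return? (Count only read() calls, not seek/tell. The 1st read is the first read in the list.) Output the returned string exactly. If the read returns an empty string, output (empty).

Answer: HY95

Derivation:
After 1 (seek(-1, CUR)): offset=0
After 2 (seek(-24, END)): offset=0
After 3 (read(4)): returned 'HY95', offset=4
After 4 (tell()): offset=4
After 5 (read(5)): returned 'E1JE7', offset=9
After 6 (read(3)): returned '5FR', offset=12
After 7 (read(3)): returned 'OVP', offset=15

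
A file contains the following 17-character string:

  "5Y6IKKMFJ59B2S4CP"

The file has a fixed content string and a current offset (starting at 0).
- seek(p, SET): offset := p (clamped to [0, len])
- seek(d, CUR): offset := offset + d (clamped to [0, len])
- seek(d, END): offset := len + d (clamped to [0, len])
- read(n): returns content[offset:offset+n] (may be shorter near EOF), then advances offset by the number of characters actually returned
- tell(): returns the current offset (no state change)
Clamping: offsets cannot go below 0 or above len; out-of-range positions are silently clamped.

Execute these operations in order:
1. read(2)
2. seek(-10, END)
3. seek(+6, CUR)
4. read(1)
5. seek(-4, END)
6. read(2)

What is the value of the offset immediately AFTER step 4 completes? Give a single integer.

Answer: 14

Derivation:
After 1 (read(2)): returned '5Y', offset=2
After 2 (seek(-10, END)): offset=7
After 3 (seek(+6, CUR)): offset=13
After 4 (read(1)): returned 'S', offset=14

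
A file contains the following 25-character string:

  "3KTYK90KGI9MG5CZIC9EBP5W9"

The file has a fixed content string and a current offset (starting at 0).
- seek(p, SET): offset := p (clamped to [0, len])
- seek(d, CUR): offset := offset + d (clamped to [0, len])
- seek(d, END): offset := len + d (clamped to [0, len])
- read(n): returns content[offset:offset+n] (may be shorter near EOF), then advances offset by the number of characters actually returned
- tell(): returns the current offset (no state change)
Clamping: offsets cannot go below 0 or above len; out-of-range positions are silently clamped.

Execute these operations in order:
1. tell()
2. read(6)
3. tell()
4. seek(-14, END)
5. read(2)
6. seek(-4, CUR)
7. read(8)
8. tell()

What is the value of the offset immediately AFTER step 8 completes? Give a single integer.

Answer: 17

Derivation:
After 1 (tell()): offset=0
After 2 (read(6)): returned '3KTYK9', offset=6
After 3 (tell()): offset=6
After 4 (seek(-14, END)): offset=11
After 5 (read(2)): returned 'MG', offset=13
After 6 (seek(-4, CUR)): offset=9
After 7 (read(8)): returned 'I9MG5CZI', offset=17
After 8 (tell()): offset=17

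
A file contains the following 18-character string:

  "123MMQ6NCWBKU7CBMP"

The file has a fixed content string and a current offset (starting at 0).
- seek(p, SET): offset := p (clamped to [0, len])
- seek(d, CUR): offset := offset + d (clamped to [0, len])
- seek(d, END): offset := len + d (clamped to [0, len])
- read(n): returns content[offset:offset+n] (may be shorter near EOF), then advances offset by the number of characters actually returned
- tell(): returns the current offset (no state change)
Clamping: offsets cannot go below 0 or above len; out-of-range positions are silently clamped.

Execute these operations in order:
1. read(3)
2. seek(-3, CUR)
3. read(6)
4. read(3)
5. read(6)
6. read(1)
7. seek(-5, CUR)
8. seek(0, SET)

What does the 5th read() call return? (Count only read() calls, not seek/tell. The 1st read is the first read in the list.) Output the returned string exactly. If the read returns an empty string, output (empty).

Answer: B

Derivation:
After 1 (read(3)): returned '123', offset=3
After 2 (seek(-3, CUR)): offset=0
After 3 (read(6)): returned '123MMQ', offset=6
After 4 (read(3)): returned '6NC', offset=9
After 5 (read(6)): returned 'WBKU7C', offset=15
After 6 (read(1)): returned 'B', offset=16
After 7 (seek(-5, CUR)): offset=11
After 8 (seek(0, SET)): offset=0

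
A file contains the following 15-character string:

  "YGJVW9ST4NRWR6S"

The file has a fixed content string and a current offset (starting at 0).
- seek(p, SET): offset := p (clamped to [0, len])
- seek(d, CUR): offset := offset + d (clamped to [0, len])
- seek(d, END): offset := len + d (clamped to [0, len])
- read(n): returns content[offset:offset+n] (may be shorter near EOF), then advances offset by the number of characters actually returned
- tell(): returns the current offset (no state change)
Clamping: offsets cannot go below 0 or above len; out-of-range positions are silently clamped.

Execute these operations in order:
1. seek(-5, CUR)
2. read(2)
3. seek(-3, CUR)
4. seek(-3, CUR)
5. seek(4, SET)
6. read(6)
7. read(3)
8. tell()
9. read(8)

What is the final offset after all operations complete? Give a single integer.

After 1 (seek(-5, CUR)): offset=0
After 2 (read(2)): returned 'YG', offset=2
After 3 (seek(-3, CUR)): offset=0
After 4 (seek(-3, CUR)): offset=0
After 5 (seek(4, SET)): offset=4
After 6 (read(6)): returned 'W9ST4N', offset=10
After 7 (read(3)): returned 'RWR', offset=13
After 8 (tell()): offset=13
After 9 (read(8)): returned '6S', offset=15

Answer: 15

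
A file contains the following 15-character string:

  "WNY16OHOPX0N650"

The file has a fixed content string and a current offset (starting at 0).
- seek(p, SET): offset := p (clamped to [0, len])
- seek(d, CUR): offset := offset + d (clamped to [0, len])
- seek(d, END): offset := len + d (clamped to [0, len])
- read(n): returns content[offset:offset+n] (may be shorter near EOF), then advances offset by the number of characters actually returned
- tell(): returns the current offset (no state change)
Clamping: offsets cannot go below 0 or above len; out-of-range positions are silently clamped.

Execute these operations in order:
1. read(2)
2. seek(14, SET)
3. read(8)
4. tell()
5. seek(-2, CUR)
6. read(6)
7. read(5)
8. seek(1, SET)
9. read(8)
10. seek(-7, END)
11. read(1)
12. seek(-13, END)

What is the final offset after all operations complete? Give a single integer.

After 1 (read(2)): returned 'WN', offset=2
After 2 (seek(14, SET)): offset=14
After 3 (read(8)): returned '0', offset=15
After 4 (tell()): offset=15
After 5 (seek(-2, CUR)): offset=13
After 6 (read(6)): returned '50', offset=15
After 7 (read(5)): returned '', offset=15
After 8 (seek(1, SET)): offset=1
After 9 (read(8)): returned 'NY16OHOP', offset=9
After 10 (seek(-7, END)): offset=8
After 11 (read(1)): returned 'P', offset=9
After 12 (seek(-13, END)): offset=2

Answer: 2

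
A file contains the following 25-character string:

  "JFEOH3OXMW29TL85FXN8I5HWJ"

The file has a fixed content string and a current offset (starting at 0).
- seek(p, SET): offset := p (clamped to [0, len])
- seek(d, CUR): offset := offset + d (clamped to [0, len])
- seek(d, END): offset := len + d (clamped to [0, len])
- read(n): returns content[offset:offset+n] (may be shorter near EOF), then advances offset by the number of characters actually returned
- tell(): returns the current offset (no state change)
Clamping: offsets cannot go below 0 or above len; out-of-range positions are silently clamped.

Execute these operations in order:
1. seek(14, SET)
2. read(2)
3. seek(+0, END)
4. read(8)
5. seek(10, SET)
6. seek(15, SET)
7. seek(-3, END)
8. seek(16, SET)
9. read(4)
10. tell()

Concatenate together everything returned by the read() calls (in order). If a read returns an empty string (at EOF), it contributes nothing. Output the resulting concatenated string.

After 1 (seek(14, SET)): offset=14
After 2 (read(2)): returned '85', offset=16
After 3 (seek(+0, END)): offset=25
After 4 (read(8)): returned '', offset=25
After 5 (seek(10, SET)): offset=10
After 6 (seek(15, SET)): offset=15
After 7 (seek(-3, END)): offset=22
After 8 (seek(16, SET)): offset=16
After 9 (read(4)): returned 'FXN8', offset=20
After 10 (tell()): offset=20

Answer: 85FXN8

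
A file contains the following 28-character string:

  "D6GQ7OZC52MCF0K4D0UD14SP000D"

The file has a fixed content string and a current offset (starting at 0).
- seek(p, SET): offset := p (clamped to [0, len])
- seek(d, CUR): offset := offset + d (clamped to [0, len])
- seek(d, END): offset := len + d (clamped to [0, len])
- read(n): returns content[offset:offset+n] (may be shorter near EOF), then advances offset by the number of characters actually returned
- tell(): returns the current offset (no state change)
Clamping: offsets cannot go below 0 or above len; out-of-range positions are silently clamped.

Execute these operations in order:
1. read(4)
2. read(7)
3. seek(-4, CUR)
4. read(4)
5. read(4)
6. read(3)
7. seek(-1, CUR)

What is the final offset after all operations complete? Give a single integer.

Answer: 17

Derivation:
After 1 (read(4)): returned 'D6GQ', offset=4
After 2 (read(7)): returned '7OZC52M', offset=11
After 3 (seek(-4, CUR)): offset=7
After 4 (read(4)): returned 'C52M', offset=11
After 5 (read(4)): returned 'CF0K', offset=15
After 6 (read(3)): returned '4D0', offset=18
After 7 (seek(-1, CUR)): offset=17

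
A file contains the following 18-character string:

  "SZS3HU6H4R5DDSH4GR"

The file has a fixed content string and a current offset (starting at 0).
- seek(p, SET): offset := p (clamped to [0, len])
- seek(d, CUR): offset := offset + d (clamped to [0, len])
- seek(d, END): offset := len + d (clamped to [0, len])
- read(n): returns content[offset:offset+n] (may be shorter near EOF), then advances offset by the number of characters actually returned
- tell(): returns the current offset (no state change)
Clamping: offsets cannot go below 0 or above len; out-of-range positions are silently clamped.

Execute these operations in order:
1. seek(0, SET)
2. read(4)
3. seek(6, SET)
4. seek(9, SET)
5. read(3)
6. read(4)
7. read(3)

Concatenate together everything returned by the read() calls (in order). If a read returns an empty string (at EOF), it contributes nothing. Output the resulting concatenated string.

After 1 (seek(0, SET)): offset=0
After 2 (read(4)): returned 'SZS3', offset=4
After 3 (seek(6, SET)): offset=6
After 4 (seek(9, SET)): offset=9
After 5 (read(3)): returned 'R5D', offset=12
After 6 (read(4)): returned 'DSH4', offset=16
After 7 (read(3)): returned 'GR', offset=18

Answer: SZS3R5DDSH4GR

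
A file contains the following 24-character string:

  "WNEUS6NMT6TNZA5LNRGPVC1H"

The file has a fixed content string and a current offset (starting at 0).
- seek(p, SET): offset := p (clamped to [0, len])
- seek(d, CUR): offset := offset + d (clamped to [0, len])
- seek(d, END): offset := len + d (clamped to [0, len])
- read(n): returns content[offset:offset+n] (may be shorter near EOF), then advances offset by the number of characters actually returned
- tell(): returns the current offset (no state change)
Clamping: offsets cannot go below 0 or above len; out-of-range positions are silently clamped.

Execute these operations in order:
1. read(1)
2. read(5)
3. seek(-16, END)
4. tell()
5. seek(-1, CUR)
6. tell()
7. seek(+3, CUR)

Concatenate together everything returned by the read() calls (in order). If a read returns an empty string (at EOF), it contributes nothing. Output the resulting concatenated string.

Answer: WNEUS6

Derivation:
After 1 (read(1)): returned 'W', offset=1
After 2 (read(5)): returned 'NEUS6', offset=6
After 3 (seek(-16, END)): offset=8
After 4 (tell()): offset=8
After 5 (seek(-1, CUR)): offset=7
After 6 (tell()): offset=7
After 7 (seek(+3, CUR)): offset=10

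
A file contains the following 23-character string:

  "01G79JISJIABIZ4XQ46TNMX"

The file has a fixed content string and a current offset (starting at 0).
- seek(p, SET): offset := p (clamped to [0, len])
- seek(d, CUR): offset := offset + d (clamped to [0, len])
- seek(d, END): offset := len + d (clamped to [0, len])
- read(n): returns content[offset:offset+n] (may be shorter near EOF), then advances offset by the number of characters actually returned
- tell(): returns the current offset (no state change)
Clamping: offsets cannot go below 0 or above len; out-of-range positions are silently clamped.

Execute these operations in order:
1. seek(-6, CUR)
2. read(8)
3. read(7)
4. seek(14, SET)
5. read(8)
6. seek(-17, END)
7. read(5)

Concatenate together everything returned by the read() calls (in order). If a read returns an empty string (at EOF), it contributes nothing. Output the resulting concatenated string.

After 1 (seek(-6, CUR)): offset=0
After 2 (read(8)): returned '01G79JIS', offset=8
After 3 (read(7)): returned 'JIABIZ4', offset=15
After 4 (seek(14, SET)): offset=14
After 5 (read(8)): returned '4XQ46TNM', offset=22
After 6 (seek(-17, END)): offset=6
After 7 (read(5)): returned 'ISJIA', offset=11

Answer: 01G79JISJIABIZ44XQ46TNMISJIA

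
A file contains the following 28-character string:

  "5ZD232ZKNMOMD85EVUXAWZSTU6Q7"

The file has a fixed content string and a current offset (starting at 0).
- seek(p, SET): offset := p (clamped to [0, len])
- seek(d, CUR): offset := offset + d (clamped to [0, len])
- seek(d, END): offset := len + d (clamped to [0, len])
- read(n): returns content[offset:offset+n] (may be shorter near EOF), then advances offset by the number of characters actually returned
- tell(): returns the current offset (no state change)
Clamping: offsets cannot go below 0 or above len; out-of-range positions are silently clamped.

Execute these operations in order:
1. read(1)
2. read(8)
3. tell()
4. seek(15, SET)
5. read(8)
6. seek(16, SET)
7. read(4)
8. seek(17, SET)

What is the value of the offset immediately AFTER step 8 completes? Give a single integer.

After 1 (read(1)): returned '5', offset=1
After 2 (read(8)): returned 'ZD232ZKN', offset=9
After 3 (tell()): offset=9
After 4 (seek(15, SET)): offset=15
After 5 (read(8)): returned 'EVUXAWZS', offset=23
After 6 (seek(16, SET)): offset=16
After 7 (read(4)): returned 'VUXA', offset=20
After 8 (seek(17, SET)): offset=17

Answer: 17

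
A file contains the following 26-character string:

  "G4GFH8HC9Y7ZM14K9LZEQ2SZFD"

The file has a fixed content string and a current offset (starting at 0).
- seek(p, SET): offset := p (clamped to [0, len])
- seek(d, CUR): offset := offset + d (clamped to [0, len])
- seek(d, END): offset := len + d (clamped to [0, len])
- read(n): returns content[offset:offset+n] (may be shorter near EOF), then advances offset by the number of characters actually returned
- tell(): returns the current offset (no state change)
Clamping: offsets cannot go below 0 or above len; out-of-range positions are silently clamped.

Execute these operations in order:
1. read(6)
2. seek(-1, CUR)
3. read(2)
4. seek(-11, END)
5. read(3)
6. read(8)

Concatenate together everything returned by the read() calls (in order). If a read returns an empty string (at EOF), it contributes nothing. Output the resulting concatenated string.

After 1 (read(6)): returned 'G4GFH8', offset=6
After 2 (seek(-1, CUR)): offset=5
After 3 (read(2)): returned '8H', offset=7
After 4 (seek(-11, END)): offset=15
After 5 (read(3)): returned 'K9L', offset=18
After 6 (read(8)): returned 'ZEQ2SZFD', offset=26

Answer: G4GFH88HK9LZEQ2SZFD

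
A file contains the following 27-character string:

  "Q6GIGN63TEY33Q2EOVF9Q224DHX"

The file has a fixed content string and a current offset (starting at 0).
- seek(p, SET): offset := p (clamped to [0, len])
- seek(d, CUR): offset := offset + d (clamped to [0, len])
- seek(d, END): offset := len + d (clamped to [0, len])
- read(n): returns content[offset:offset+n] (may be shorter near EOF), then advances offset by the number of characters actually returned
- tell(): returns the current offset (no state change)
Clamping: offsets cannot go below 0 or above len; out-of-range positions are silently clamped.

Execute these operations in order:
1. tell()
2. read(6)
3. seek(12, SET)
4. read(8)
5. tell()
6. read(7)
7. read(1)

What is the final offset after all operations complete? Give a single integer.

After 1 (tell()): offset=0
After 2 (read(6)): returned 'Q6GIGN', offset=6
After 3 (seek(12, SET)): offset=12
After 4 (read(8)): returned '3Q2EOVF9', offset=20
After 5 (tell()): offset=20
After 6 (read(7)): returned 'Q224DHX', offset=27
After 7 (read(1)): returned '', offset=27

Answer: 27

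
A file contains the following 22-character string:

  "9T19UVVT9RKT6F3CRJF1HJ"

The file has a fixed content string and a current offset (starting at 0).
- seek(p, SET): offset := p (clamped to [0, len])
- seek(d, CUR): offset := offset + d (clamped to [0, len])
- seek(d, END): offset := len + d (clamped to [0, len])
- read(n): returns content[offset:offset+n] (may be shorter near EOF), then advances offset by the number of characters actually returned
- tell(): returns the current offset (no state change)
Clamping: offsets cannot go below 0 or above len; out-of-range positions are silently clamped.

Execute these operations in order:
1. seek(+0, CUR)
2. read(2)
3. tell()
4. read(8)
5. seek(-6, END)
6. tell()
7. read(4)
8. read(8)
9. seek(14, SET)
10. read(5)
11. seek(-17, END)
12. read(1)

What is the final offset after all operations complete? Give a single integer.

Answer: 6

Derivation:
After 1 (seek(+0, CUR)): offset=0
After 2 (read(2)): returned '9T', offset=2
After 3 (tell()): offset=2
After 4 (read(8)): returned '19UVVT9R', offset=10
After 5 (seek(-6, END)): offset=16
After 6 (tell()): offset=16
After 7 (read(4)): returned 'RJF1', offset=20
After 8 (read(8)): returned 'HJ', offset=22
After 9 (seek(14, SET)): offset=14
After 10 (read(5)): returned '3CRJF', offset=19
After 11 (seek(-17, END)): offset=5
After 12 (read(1)): returned 'V', offset=6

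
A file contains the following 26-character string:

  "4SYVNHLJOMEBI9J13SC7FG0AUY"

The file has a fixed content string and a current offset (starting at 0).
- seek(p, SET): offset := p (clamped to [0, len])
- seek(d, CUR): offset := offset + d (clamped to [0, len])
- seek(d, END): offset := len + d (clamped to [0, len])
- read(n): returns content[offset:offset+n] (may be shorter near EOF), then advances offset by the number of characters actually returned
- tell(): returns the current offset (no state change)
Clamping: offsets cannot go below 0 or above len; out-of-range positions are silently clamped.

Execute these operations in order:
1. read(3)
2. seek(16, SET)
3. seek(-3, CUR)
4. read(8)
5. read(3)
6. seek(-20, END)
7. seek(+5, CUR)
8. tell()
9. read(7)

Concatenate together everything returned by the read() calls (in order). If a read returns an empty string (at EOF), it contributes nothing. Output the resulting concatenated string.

After 1 (read(3)): returned '4SY', offset=3
After 2 (seek(16, SET)): offset=16
After 3 (seek(-3, CUR)): offset=13
After 4 (read(8)): returned '9J13SC7F', offset=21
After 5 (read(3)): returned 'G0A', offset=24
After 6 (seek(-20, END)): offset=6
After 7 (seek(+5, CUR)): offset=11
After 8 (tell()): offset=11
After 9 (read(7)): returned 'BI9J13S', offset=18

Answer: 4SY9J13SC7FG0ABI9J13S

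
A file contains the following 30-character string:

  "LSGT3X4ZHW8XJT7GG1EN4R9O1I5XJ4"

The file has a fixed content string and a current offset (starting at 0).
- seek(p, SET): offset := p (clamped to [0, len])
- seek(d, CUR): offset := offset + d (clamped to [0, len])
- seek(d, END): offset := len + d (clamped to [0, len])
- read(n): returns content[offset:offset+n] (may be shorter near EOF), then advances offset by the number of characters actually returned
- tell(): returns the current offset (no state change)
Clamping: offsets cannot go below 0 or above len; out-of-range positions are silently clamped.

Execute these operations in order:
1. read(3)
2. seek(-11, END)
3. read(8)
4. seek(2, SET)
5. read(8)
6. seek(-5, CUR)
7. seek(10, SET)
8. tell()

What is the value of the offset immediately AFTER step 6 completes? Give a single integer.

Answer: 5

Derivation:
After 1 (read(3)): returned 'LSG', offset=3
After 2 (seek(-11, END)): offset=19
After 3 (read(8)): returned 'N4R9O1I5', offset=27
After 4 (seek(2, SET)): offset=2
After 5 (read(8)): returned 'GT3X4ZHW', offset=10
After 6 (seek(-5, CUR)): offset=5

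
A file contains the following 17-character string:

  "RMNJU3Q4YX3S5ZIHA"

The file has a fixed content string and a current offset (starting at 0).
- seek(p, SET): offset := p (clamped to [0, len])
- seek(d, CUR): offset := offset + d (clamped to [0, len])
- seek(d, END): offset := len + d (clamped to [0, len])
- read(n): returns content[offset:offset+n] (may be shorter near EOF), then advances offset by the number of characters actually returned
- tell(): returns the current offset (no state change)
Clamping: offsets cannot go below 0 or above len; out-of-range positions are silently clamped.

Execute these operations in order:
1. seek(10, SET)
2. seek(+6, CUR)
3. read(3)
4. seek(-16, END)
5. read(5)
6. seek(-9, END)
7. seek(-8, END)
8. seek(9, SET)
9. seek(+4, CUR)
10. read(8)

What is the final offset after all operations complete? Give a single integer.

Answer: 17

Derivation:
After 1 (seek(10, SET)): offset=10
After 2 (seek(+6, CUR)): offset=16
After 3 (read(3)): returned 'A', offset=17
After 4 (seek(-16, END)): offset=1
After 5 (read(5)): returned 'MNJU3', offset=6
After 6 (seek(-9, END)): offset=8
After 7 (seek(-8, END)): offset=9
After 8 (seek(9, SET)): offset=9
After 9 (seek(+4, CUR)): offset=13
After 10 (read(8)): returned 'ZIHA', offset=17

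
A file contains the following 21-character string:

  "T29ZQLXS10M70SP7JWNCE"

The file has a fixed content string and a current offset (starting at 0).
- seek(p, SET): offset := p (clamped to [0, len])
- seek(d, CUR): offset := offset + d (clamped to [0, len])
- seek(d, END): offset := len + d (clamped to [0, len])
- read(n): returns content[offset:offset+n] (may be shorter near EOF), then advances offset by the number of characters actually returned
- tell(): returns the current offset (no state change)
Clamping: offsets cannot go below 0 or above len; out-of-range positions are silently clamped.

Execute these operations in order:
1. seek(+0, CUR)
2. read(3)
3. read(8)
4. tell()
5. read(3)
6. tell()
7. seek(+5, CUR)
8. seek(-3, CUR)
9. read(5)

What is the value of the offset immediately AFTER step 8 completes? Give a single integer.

Answer: 16

Derivation:
After 1 (seek(+0, CUR)): offset=0
After 2 (read(3)): returned 'T29', offset=3
After 3 (read(8)): returned 'ZQLXS10M', offset=11
After 4 (tell()): offset=11
After 5 (read(3)): returned '70S', offset=14
After 6 (tell()): offset=14
After 7 (seek(+5, CUR)): offset=19
After 8 (seek(-3, CUR)): offset=16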